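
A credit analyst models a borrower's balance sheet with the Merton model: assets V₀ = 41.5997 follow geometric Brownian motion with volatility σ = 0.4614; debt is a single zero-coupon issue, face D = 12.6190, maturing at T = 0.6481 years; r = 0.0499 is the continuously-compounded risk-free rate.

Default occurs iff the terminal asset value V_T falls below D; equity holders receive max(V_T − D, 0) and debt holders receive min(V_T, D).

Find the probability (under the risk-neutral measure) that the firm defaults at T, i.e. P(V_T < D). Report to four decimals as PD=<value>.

PD=0.0009

d₁ = [ln(V₀/D) + (r + σ²/2)T] / (σ√T)
   = [ln(41.5997/12.6190) + (0.0499 + 0.5·0.4614²)·0.6481] / (0.4614·√0.6481)
   = [1.192889 + 0.101327] / 0.371448 = 3.484242
d₂ = d₁ − σ√T = 3.484242 − 0.371448 = 3.112794
risk-neutral PD = N(−d₂) = N(-3.112794) = 0.000927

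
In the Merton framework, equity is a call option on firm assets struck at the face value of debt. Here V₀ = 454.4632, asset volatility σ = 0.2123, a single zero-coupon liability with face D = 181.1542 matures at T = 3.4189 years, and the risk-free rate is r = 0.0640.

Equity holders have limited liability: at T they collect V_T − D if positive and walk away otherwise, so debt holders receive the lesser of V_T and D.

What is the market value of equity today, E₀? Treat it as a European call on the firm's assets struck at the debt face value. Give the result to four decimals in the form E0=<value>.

E0=308.9641

d₁ = [ln(V₀/D) + (r + σ²/2)T] / (σ√T)
   = [ln(454.4632/181.1542) + (0.0640 + 0.5·0.2123²)·3.4189] / (0.2123·√3.4189)
   = [0.919768 + 0.295857] / 0.392548 = 3.096752
d₂ = d₁ − σ√T = 3.096752 − 0.392548 = 2.704204
N(d₁) = 0.999022,  N(d₂) = 0.996577,  e^(−rT) = 0.803475
E₀ = V₀·N(d₁) − D·e^(−rT)·N(d₂)
   = 454.4632·0.999022 − 181.1542·0.803475·0.996577 = 308.964087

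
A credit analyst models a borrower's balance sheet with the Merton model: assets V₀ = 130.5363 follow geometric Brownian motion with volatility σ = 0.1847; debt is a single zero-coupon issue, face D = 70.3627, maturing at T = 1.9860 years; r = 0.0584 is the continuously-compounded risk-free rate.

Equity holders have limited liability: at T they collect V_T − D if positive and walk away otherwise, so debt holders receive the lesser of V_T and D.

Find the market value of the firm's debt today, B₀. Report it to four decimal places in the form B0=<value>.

d₁ = [ln(V₀/D) + (r + σ²/2)T] / (σ√T)
   = [ln(130.5363/70.3627) + (0.0584 + 0.5·0.1847²)·1.9860] / (0.1847·√1.9860)
   = [0.617988 + 0.149858] / 0.260289 = 2.949969
d₂ = d₁ − σ√T = 2.949969 − 0.260289 = 2.689680
N(d₁) = 0.998411,  N(d₂) = 0.996424,  e^(−rT) = 0.890491
E₀ = V₀·N(d₁) − D·e^(−rT)·N(d₂)
   = 130.5363·0.998411 − 70.3627·0.890491·0.996424 = 67.895595
B₀ = V₀ − E₀ = 130.5363 − 67.895595 = 62.640705

B0=62.6407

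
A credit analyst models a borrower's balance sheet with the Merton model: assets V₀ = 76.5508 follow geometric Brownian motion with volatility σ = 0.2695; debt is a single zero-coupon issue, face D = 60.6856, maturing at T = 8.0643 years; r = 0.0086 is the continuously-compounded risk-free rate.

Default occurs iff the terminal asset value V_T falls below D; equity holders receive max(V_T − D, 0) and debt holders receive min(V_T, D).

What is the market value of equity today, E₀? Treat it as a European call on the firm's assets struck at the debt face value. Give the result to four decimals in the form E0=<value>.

E0=31.2448

d₁ = [ln(V₀/D) + (r + σ²/2)T] / (σ√T)
   = [ln(76.5508/60.6856) + (0.0086 + 0.5·0.2695²)·8.0643] / (0.2695·√8.0643)
   = [0.232248 + 0.362209] / 0.765318 = 0.776745
d₂ = d₁ − σ√T = 0.776745 − 0.765318 = 0.011427
N(d₁) = 0.781345,  N(d₂) = 0.504558,  e^(−rT) = 0.932997
E₀ = V₀·N(d₁) − D·e^(−rT)·N(d₂)
   = 76.5508·0.781345 − 60.6856·0.932997·0.504558 = 31.244765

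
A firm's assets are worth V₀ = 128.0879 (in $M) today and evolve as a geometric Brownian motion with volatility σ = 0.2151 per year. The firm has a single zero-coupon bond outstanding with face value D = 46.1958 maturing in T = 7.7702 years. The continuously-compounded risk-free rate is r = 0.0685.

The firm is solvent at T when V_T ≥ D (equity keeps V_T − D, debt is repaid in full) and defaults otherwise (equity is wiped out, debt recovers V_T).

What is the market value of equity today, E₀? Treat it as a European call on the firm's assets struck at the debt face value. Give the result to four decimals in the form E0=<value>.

d₁ = [ln(V₀/D) + (r + σ²/2)T] / (σ√T)
   = [ln(128.0879/46.1958) + (0.0685 + 0.5·0.2151²)·7.7702] / (0.2151·√7.7702)
   = [1.019828 + 0.712015] / 0.599593 = 2.888364
d₂ = d₁ − σ√T = 2.888364 − 0.599593 = 2.288771
N(d₁) = 0.998064,  N(d₂) = 0.988954,  e^(−rT) = 0.587277
E₀ = V₀·N(d₁) − D·e^(−rT)·N(d₂)
   = 128.0879·0.998064 − 46.1958·0.587277·0.988954 = 101.009843

E0=101.0098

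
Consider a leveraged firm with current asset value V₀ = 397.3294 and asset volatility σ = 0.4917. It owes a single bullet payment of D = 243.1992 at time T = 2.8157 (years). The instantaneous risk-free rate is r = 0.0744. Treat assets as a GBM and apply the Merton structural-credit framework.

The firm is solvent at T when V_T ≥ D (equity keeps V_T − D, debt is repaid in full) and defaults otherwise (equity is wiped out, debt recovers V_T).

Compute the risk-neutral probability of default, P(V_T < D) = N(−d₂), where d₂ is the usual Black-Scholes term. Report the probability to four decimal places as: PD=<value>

d₁ = [ln(V₀/D) + (r + σ²/2)T] / (σ√T)
   = [ln(397.3294/243.1992) + (0.0744 + 0.5·0.4917²)·2.8157] / (0.4917·√2.8157)
   = [0.490885 + 0.549862] / 0.825075 = 1.261397
d₂ = d₁ − σ√T = 1.261397 − 0.825075 = 0.436322
risk-neutral PD = N(−d₂) = N(-0.436322) = 0.331301

PD=0.3313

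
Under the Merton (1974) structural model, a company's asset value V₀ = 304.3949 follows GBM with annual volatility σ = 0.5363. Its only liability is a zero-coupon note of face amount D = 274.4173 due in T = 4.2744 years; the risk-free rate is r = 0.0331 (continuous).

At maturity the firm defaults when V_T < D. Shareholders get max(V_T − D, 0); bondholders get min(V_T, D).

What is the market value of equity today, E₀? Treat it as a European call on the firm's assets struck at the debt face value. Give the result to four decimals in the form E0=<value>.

E0=149.7150

d₁ = [ln(V₀/D) + (r + σ²/2)T] / (σ√T)
   = [ln(304.3949/274.4173) + (0.0331 + 0.5·0.5363²)·4.2744] / (0.5363·√4.2744)
   = [0.103676 + 0.756179] / 1.108780 = 0.775497
d₂ = d₁ − σ√T = 0.775497 − 1.108780 = -0.333283
N(d₁) = 0.780977,  N(d₂) = 0.369460,  e^(−rT) = 0.868070
E₀ = V₀·N(d₁) − D·e^(−rT)·N(d₂)
   = 304.3949·0.780977 − 274.4173·0.868070·0.369460 = 149.714972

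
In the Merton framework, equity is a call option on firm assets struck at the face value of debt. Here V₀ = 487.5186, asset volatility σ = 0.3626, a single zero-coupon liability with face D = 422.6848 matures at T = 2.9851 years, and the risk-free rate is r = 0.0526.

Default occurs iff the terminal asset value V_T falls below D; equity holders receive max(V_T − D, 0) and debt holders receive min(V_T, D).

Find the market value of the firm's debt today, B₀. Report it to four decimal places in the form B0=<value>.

d₁ = [ln(V₀/D) + (r + σ²/2)T] / (σ√T)
   = [ln(487.5186/422.6848) + (0.0526 + 0.5·0.3626²)·2.9851] / (0.3626·√2.9851)
   = [0.142702 + 0.353255] / 0.626480 = 0.791656
d₂ = d₁ − σ√T = 0.791656 − 0.626480 = 0.165176
N(d₁) = 0.785719,  N(d₂) = 0.565597,  e^(−rT) = 0.854690
E₀ = V₀·N(d₁) − D·e^(−rT)·N(d₂)
   = 487.5186·0.785719 − 422.6848·0.854690·0.565597 = 178.722569
B₀ = V₀ − E₀ = 487.5186 − 178.722569 = 308.796031

B0=308.7960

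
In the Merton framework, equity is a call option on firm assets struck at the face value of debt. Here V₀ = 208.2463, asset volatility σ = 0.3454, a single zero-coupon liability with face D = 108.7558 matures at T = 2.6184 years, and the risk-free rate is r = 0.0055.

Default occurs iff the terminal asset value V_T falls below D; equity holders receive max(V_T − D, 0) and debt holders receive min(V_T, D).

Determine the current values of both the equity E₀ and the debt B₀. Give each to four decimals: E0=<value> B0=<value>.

E0=105.7223 B0=102.5240

d₁ = [ln(V₀/D) + (r + σ²/2)T] / (σ√T)
   = [ln(208.2463/108.7558) + (0.0055 + 0.5·0.3454²)·2.6184] / (0.3454·√2.6184)
   = [0.649617 + 0.170590] / 0.558908 = 1.467517
d₂ = d₁ − σ√T = 1.467517 − 0.558908 = 0.908609
N(d₁) = 0.928882,  N(d₂) = 0.818222,  e^(−rT) = 0.985702
E₀ = V₀·N(d₁) − D·e^(−rT)·N(d₂)
   = 208.2463·0.928882 − 108.7558·0.985702·0.818222 = 105.722264
B₀ = V₀ − E₀ = 208.2463 − 105.722264 = 102.524036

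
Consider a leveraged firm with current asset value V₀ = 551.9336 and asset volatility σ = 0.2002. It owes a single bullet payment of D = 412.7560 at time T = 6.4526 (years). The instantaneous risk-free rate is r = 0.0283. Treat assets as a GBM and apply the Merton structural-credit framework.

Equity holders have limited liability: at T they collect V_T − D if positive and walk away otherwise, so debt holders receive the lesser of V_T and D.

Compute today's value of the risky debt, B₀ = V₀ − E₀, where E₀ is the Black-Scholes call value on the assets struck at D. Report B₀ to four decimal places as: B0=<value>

B0=323.2458

d₁ = [ln(V₀/D) + (r + σ²/2)T] / (σ√T)
   = [ln(551.9336/412.7560) + (0.0283 + 0.5·0.2002²)·6.4526] / (0.2002·√6.4526)
   = [0.290571 + 0.311919] / 0.508547 = 1.184727
d₂ = d₁ − σ√T = 1.184727 − 0.508547 = 0.676180
N(d₁) = 0.881937,  N(d₂) = 0.750537,  e^(−rT) = 0.833094
E₀ = V₀·N(d₁) − D·e^(−rT)·N(d₂)
   = 551.9336·0.881937 − 412.7560·0.833094·0.750537 = 228.687814
B₀ = V₀ − E₀ = 551.9336 − 228.687814 = 323.245786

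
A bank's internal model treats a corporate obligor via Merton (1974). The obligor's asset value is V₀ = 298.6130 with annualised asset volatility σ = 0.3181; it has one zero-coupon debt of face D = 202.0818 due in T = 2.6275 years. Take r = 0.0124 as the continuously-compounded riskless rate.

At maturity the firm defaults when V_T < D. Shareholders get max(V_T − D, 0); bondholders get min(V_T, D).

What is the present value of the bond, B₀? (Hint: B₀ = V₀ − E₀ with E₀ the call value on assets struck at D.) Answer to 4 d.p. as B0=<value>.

B0=181.4393

d₁ = [ln(V₀/D) + (r + σ²/2)T] / (σ√T)
   = [ln(298.6130/202.0818) + (0.0124 + 0.5·0.3181²)·2.6275] / (0.3181·√2.6275)
   = [0.390476 + 0.165516] / 0.515626 = 1.078285
d₂ = d₁ − σ√T = 1.078285 − 0.515626 = 0.562659
N(d₁) = 0.859547,  N(d₂) = 0.713166,  e^(−rT) = 0.967944
E₀ = V₀·N(d₁) − D·e^(−rT)·N(d₂)
   = 298.6130·0.859547 − 202.0818·0.967944·0.713166 = 117.173718
B₀ = V₀ − E₀ = 298.6130 − 117.173718 = 181.439282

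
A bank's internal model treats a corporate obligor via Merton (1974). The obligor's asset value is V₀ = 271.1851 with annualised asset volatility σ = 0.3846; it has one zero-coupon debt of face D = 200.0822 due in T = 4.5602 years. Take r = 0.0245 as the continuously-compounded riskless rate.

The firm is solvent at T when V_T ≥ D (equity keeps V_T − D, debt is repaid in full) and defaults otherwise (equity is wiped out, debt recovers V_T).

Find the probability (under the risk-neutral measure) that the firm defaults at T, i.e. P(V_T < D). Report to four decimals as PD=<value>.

d₁ = [ln(V₀/D) + (r + σ²/2)T] / (σ√T)
   = [ln(271.1851/200.0822) + (0.0245 + 0.5·0.3846²)·4.5602] / (0.3846·√4.5602)
   = [0.304073 + 0.448991] / 0.821299 = 0.916919
d₂ = d₁ − σ√T = 0.916919 − 0.821299 = 0.095620
risk-neutral PD = N(−d₂) = N(-0.095620) = 0.461911

PD=0.4619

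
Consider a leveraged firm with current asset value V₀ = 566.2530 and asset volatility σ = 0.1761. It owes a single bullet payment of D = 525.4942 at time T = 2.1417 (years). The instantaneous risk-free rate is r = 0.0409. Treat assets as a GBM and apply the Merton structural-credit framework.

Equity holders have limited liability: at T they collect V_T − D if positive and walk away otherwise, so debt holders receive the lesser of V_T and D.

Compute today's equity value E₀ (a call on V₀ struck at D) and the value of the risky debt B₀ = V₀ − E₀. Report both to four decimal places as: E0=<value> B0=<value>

d₁ = [ln(V₀/D) + (r + σ²/2)T] / (σ√T)
   = [ln(566.2530/525.4942) + (0.0409 + 0.5·0.1761²)·2.1417] / (0.1761·√2.1417)
   = [0.074702 + 0.120804] / 0.257714 = 0.758614
d₂ = d₁ − σ√T = 0.758614 − 0.257714 = 0.500899
N(d₁) = 0.775958,  N(d₂) = 0.691779,  e^(−rT) = 0.916131
E₀ = V₀·N(d₁) − D·e^(−rT)·N(d₂)
   = 566.2530·0.775958 − 525.4942·0.916131·0.691779 = 106.351206
B₀ = V₀ − E₀ = 566.2530 − 106.351206 = 459.901794

E0=106.3512 B0=459.9018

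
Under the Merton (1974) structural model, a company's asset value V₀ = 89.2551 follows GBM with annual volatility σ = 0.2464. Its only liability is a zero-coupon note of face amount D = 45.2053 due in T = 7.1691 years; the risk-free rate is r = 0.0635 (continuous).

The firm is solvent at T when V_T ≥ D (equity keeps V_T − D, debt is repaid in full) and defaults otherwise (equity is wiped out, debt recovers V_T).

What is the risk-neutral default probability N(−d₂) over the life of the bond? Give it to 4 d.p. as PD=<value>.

PD=0.0821

d₁ = [ln(V₀/D) + (r + σ²/2)T] / (σ√T)
   = [ln(89.2551/45.2053) + (0.0635 + 0.5·0.2464²)·7.1691] / (0.2464·√7.1691)
   = [0.680284 + 0.672866] / 0.659740 = 2.051035
d₂ = d₁ − σ√T = 2.051035 − 0.659740 = 1.391295
risk-neutral PD = N(−d₂) = N(-1.391295) = 0.082068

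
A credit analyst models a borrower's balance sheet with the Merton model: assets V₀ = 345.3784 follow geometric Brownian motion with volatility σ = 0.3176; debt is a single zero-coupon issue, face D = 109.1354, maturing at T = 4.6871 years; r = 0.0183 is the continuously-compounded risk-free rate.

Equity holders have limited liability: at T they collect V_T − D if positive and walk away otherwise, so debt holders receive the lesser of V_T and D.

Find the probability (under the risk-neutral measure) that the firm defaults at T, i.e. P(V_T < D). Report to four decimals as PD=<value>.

PD=0.0726

d₁ = [ln(V₀/D) + (r + σ²/2)T] / (σ√T)
   = [ln(345.3784/109.1354) + (0.0183 + 0.5·0.3176²)·4.6871] / (0.3176·√4.6871)
   = [1.152051 + 0.322167] / 0.687595 = 2.144022
d₂ = d₁ − σ√T = 2.144022 − 0.687595 = 1.456427
risk-neutral PD = N(−d₂) = N(-1.456427) = 0.072637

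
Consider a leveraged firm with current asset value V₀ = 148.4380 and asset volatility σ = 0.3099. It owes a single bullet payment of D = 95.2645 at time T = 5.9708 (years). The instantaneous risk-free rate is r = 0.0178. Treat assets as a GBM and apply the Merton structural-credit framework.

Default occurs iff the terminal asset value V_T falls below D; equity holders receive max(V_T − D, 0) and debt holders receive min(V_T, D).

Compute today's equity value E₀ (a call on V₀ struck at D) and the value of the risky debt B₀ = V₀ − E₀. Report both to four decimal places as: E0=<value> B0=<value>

d₁ = [ln(V₀/D) + (r + σ²/2)T] / (σ√T)
   = [ln(148.4380/95.2645) + (0.0178 + 0.5·0.3099²)·5.9708] / (0.3099·√5.9708)
   = [0.443510 + 0.392992] / 0.757247 = 1.104662
d₂ = d₁ − σ√T = 1.104662 − 0.757247 = 0.347414
N(d₁) = 0.865347,  N(d₂) = 0.635860,  e^(−rT) = 0.899173
E₀ = V₀·N(d₁) − D·e^(−rT)·N(d₂)
   = 148.4380·0.865347 − 95.2645·0.899173·0.635860 = 73.983091
B₀ = V₀ − E₀ = 148.4380 − 73.983091 = 74.454909

E0=73.9831 B0=74.4549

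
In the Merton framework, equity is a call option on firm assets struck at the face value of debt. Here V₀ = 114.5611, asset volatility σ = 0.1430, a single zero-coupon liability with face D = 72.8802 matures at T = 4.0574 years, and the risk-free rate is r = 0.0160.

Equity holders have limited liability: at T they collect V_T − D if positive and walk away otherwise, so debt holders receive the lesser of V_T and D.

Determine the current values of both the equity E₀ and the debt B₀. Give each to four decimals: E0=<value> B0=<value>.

d₁ = [ln(V₀/D) + (r + σ²/2)T] / (σ√T)
   = [ln(114.5611/72.8802) + (0.0160 + 0.5·0.1430²)·4.0574] / (0.1430·√4.0574)
   = [0.452291 + 0.106403] / 0.288045 = 1.939610
d₂ = d₁ − σ√T = 1.939610 − 0.288045 = 1.651566
N(d₁) = 0.973786,  N(d₂) = 0.950688,  e^(−rT) = 0.937144
E₀ = V₀·N(d₁) − D·e^(−rT)·N(d₂)
   = 114.5611·0.973786 − 72.8802·0.937144·0.950688 = 46.626754
B₀ = V₀ − E₀ = 114.5611 − 46.626754 = 67.934346

E0=46.6268 B0=67.9343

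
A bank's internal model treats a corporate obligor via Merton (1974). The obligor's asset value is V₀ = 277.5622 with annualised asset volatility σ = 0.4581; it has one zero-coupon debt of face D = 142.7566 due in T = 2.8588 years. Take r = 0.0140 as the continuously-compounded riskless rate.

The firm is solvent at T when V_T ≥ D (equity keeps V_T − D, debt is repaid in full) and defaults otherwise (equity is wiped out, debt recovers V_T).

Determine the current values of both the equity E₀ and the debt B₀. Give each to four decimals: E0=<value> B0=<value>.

E0=154.6353 B0=122.9269

d₁ = [ln(V₀/D) + (r + σ²/2)T] / (σ√T)
   = [ln(277.5622/142.7566) + (0.0140 + 0.5·0.4581²)·2.8588] / (0.4581·√2.8588)
   = [0.664904 + 0.339991] / 0.774555 = 1.297384
d₂ = d₁ − σ√T = 1.297384 − 0.774555 = 0.522829
N(d₁) = 0.902750,  N(d₂) = 0.699453,  e^(−rT) = 0.960767
E₀ = V₀·N(d₁) − D·e^(−rT)·N(d₂)
   = 277.5622·0.902750 − 142.7566·0.960767·0.699453 = 154.635272
B₀ = V₀ − E₀ = 277.5622 − 154.635272 = 122.926928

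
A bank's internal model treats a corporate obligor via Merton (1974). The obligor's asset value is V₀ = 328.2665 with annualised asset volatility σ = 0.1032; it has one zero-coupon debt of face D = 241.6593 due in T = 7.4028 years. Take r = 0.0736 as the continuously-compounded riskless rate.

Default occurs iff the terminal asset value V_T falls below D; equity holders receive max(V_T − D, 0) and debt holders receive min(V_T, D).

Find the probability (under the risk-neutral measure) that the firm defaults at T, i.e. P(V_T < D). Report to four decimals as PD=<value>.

d₁ = [ln(V₀/D) + (r + σ²/2)T] / (σ√T)
   = [ln(328.2665/241.6593) + (0.0736 + 0.5·0.1032²)·7.4028] / (0.1032·√7.4028)
   = [0.306297 + 0.584267] / 0.280787 = 3.171665
d₂ = d₁ − σ√T = 3.171665 − 0.280787 = 2.890878
risk-neutral PD = N(−d₂) = N(-2.890878) = 0.001921

PD=0.0019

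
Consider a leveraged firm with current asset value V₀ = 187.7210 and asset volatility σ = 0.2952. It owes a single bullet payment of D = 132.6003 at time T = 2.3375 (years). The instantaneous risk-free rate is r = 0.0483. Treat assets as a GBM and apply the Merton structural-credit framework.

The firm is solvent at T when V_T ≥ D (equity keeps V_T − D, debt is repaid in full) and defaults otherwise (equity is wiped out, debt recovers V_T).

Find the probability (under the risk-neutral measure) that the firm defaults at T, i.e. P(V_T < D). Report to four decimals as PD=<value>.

PD=0.2134

d₁ = [ln(V₀/D) + (r + σ²/2)T] / (σ√T)
   = [ln(187.7210/132.6003) + (0.0483 + 0.5·0.2952²)·2.3375] / (0.2952·√2.3375)
   = [0.347617 + 0.214750] / 0.451328 = 1.246028
d₂ = d₁ − σ√T = 1.246028 − 0.451328 = 0.794700
risk-neutral PD = N(−d₂) = N(-0.794700) = 0.213394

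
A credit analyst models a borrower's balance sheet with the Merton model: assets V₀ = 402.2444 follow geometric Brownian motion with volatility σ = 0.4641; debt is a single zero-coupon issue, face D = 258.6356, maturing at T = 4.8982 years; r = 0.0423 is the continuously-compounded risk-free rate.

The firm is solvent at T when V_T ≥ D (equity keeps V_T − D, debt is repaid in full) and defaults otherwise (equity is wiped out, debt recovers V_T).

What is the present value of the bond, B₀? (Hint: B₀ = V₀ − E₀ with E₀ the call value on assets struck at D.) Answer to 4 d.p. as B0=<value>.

B0=165.7046

d₁ = [ln(V₀/D) + (r + σ²/2)T] / (σ√T)
   = [ln(402.2444/258.6356) + (0.0423 + 0.5·0.4641²)·4.8982] / (0.4641·√4.8982)
   = [0.441640 + 0.734703] / 1.027140 = 1.145259
d₂ = d₁ − σ√T = 1.145259 − 1.027140 = 0.118119
N(d₁) = 0.873949,  N(d₂) = 0.547013,  e^(−rT) = 0.812862
E₀ = V₀·N(d₁) − D·e^(−rT)·N(d₂)
   = 402.2444·0.873949 − 258.6356·0.812862·0.547013 = 236.539771
B₀ = V₀ − E₀ = 402.2444 − 236.539771 = 165.704629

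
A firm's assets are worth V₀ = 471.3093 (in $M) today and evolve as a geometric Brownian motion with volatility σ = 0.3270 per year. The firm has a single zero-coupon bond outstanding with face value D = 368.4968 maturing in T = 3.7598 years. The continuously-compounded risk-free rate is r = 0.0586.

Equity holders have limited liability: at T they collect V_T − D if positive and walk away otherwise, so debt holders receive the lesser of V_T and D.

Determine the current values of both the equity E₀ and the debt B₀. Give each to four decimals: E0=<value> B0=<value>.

E0=206.6015 B0=264.7078

d₁ = [ln(V₀/D) + (r + σ²/2)T] / (σ√T)
   = [ln(471.3093/368.4968) + (0.0586 + 0.5·0.3270²)·3.7598] / (0.3270·√3.7598)
   = [0.246083 + 0.421340] / 0.634060 = 1.052618
d₂ = d₁ − σ√T = 1.052618 − 0.634060 = 0.418558
N(d₁) = 0.853742,  N(d₂) = 0.662231,  e^(−rT) = 0.802259
E₀ = V₀·N(d₁) − D·e^(−rT)·N(d₂)
   = 471.3093·0.853742 − 368.4968·0.802259·0.662231 = 206.601490
B₀ = V₀ − E₀ = 471.3093 − 206.601490 = 264.707810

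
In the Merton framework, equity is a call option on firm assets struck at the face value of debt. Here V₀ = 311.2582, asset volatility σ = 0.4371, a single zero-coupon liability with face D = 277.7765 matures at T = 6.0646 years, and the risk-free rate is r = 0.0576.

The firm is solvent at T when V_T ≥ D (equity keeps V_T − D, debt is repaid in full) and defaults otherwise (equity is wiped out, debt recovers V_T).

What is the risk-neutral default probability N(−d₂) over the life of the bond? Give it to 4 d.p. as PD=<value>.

PD=0.5430

d₁ = [ln(V₀/D) + (r + σ²/2)T] / (σ√T)
   = [ln(311.2582/277.7765) + (0.0576 + 0.5·0.4371²)·6.0646] / (0.4371·√6.0646)
   = [0.113806 + 0.928661] / 1.076420 = 0.968457
d₂ = d₁ − σ√T = 0.968457 − 1.076420 = -0.107963
risk-neutral PD = N(−d₂) = N(0.107963) = 0.542987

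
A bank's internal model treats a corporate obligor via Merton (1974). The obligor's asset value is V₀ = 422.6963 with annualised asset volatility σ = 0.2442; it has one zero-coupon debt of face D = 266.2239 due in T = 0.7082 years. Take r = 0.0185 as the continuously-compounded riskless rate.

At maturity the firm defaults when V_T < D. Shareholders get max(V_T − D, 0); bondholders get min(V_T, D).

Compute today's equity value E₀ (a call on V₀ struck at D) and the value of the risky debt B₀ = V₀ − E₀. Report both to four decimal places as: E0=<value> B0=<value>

E0=160.1777 B0=262.5186

d₁ = [ln(V₀/D) + (r + σ²/2)T] / (σ√T)
   = [ln(422.6963/266.2239) + (0.0185 + 0.5·0.2442²)·0.7082] / (0.2442·√0.7082)
   = [0.462316 + 0.034218] / 0.205506 = 2.416159
d₂ = d₁ − σ√T = 2.416159 − 0.205506 = 2.210654
N(d₁) = 0.992157,  N(d₂) = 0.986470,  e^(−rT) = 0.986984
E₀ = V₀·N(d₁) − D·e^(−rT)·N(d₂)
   = 422.6963·0.992157 − 266.2239·0.986984·0.986470 = 160.177700
B₀ = V₀ − E₀ = 422.6963 − 160.177700 = 262.518600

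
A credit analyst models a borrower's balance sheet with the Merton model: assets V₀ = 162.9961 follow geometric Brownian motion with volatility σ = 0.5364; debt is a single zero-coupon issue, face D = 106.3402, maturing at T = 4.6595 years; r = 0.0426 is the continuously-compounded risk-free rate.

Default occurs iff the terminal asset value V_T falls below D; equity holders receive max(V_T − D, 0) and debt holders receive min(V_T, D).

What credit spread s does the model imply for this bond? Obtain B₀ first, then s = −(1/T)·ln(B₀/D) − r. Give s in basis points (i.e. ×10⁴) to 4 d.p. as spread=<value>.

d₁ = [ln(V₀/D) + (r + σ²/2)T] / (σ√T)
   = [ln(162.9961/106.3402) + (0.0426 + 0.5·0.5364²)·4.6595] / (0.5364·√4.6595)
   = [0.427083 + 0.868822] / 1.157866 = 1.119218
d₂ = d₁ − σ√T = 1.119218 − 1.157866 = -0.038648
N(d₁) = 0.868476,  N(d₂) = 0.484585,  e^(−rT) = 0.819964
E₀ = V₀·N(d₁) − D·e^(−rT)·N(d₂)
   = 162.9961·0.868476 − 106.3402·0.819964·0.484585 = 99.304776
B₀ = V₀ − E₀ = 162.9961 − 99.304776 = 63.691324
spread = −(1/T)·ln(B₀/D) − r = −(1/4.6595)·ln(63.691324/106.3402) − 0.0426 = 0.06741074
in basis points: 0.06741074 × 10⁴ = 674.1074 bp

spread=674.1074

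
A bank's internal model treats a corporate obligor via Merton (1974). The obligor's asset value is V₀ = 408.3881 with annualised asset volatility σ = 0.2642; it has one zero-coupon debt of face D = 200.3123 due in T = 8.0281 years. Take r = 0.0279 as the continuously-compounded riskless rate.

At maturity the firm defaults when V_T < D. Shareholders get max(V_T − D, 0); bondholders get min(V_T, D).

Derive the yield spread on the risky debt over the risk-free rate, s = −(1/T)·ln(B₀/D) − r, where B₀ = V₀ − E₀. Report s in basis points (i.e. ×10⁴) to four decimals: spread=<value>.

d₁ = [ln(V₀/D) + (r + σ²/2)T] / (σ√T)
   = [ln(408.3881/200.3123) + (0.0279 + 0.5·0.2642²)·8.0281] / (0.2642·√8.0281)
   = [0.712340 + 0.504171] / 0.748582 = 1.625089
d₂ = d₁ − σ√T = 1.625089 − 0.748582 = 0.876507
N(d₁) = 0.947928,  N(d₂) = 0.809623,  e^(−rT) = 0.799328
E₀ = V₀·N(d₁) − D·e^(−rT)·N(d₂)
   = 408.3881·0.947928 − 200.3123·0.799328·0.809623 = 257.489660
B₀ = V₀ − E₀ = 408.3881 − 257.489660 = 150.898440
spread = −(1/T)·ln(B₀/D) − r = −(1/8.0281)·ln(150.898440/200.3123) − 0.0279 = 0.00738489
in basis points: 0.00738489 × 10⁴ = 73.8489 bp

spread=73.8489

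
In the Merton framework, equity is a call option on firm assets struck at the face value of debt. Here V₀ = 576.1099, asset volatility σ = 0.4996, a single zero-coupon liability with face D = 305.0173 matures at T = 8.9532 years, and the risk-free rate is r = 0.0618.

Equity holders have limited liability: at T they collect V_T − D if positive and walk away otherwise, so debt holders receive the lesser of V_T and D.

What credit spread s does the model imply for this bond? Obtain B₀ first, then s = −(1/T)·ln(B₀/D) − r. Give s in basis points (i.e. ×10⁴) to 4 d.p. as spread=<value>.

d₁ = [ln(V₀/D) + (r + σ²/2)T] / (σ√T)
   = [ln(576.1099/305.0173) + (0.0618 + 0.5·0.4996²)·8.9532] / (0.4996·√8.9532)
   = [0.635930 + 1.670668] / 1.494898 = 1.542980
d₂ = d₁ − σ√T = 1.542980 − 1.494898 = 0.048082
N(d₁) = 0.938582,  N(d₂) = 0.519175,  e^(−rT) = 0.575045
E₀ = V₀·N(d₁) − D·e^(−rT)·N(d₂)
   = 576.1099·0.938582 − 305.0173·0.575045·0.519175 = 449.664035
B₀ = V₀ − E₀ = 576.1099 − 449.664035 = 126.445865
spread = −(1/T)·ln(B₀/D) − r = −(1/8.9532)·ln(126.445865/305.0173) − 0.0618 = 0.03655078
in basis points: 0.03655078 × 10⁴ = 365.5078 bp

spread=365.5078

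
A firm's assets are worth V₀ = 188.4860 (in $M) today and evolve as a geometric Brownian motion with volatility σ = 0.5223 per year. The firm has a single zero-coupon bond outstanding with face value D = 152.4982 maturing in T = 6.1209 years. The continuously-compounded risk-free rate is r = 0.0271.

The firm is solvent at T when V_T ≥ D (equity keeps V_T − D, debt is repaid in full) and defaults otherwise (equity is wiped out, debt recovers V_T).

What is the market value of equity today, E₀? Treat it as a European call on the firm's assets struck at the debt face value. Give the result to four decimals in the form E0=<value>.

E0=108.9521

d₁ = [ln(V₀/D) + (r + σ²/2)T] / (σ√T)
   = [ln(188.4860/152.4982) + (0.0271 + 0.5·0.5223²)·6.1209] / (0.5223·√6.1209)
   = [0.211871 + 1.000759] / 1.292194 = 0.938427
d₂ = d₁ − σ√T = 0.938427 − 1.292194 = -0.353767
N(d₁) = 0.825988,  N(d₂) = 0.361757,  e^(−rT) = 0.847151
E₀ = V₀·N(d₁) − D·e^(−rT)·N(d₂)
   = 188.4860·0.825988 − 152.4982·0.847151·0.361757 = 108.952080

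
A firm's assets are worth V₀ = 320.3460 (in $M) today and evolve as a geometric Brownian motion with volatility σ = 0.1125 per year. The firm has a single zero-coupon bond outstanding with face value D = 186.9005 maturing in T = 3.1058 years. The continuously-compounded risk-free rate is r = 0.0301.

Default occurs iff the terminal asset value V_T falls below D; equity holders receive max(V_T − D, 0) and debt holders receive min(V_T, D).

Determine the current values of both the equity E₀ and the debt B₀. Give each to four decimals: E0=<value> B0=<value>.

E0=150.1349 B0=170.2111

d₁ = [ln(V₀/D) + (r + σ²/2)T] / (σ√T)
   = [ln(320.3460/186.9005) + (0.0301 + 0.5·0.1125²)·3.1058] / (0.1125·√3.1058)
   = [0.538825 + 0.113138] / 0.198262 = 3.288397
d₂ = d₁ − σ√T = 3.288397 − 0.198262 = 3.090135
N(d₁) = 0.999496,  N(d₂) = 0.999000,  e^(−rT) = 0.910752
E₀ = V₀·N(d₁) − D·e^(−rT)·N(d₂)
   = 320.3460·0.999496 − 186.9005·0.910752·0.999000 = 150.134870
B₀ = V₀ − E₀ = 320.3460 − 150.134870 = 170.211130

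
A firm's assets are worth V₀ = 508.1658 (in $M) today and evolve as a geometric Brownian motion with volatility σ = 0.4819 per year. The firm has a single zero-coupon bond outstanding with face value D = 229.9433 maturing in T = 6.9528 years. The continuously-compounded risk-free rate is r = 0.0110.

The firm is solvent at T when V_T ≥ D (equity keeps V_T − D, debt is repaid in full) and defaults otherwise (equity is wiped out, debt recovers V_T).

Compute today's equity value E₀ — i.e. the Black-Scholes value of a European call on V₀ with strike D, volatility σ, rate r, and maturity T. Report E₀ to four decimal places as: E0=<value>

d₁ = [ln(V₀/D) + (r + σ²/2)T] / (σ√T)
   = [ln(508.1658/229.9433) + (0.0110 + 0.5·0.4819²)·6.9528] / (0.4819·√6.9528)
   = [0.792975 + 0.883797] / 1.270682 = 1.319584
d₂ = d₁ − σ√T = 1.319584 − 1.270682 = 0.048903
N(d₁) = 0.906513,  N(d₂) = 0.519502,  e^(−rT) = 0.926371
E₀ = V₀·N(d₁) − D·e^(−rT)·N(d₂)
   = 508.1658·0.906513 − 229.9433·0.926371·0.519502 = 349.998503

E0=349.9985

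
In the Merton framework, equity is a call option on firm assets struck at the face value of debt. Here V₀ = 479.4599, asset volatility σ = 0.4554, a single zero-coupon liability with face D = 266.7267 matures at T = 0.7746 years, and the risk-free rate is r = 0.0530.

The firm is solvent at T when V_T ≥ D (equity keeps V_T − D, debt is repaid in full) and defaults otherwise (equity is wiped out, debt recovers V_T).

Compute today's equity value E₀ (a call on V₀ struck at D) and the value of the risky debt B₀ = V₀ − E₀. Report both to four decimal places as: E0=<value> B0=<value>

d₁ = [ln(V₀/D) + (r + σ²/2)T] / (σ√T)
   = [ln(479.4599/266.7267) + (0.0530 + 0.5·0.4554²)·0.7746] / (0.4554·√0.7746)
   = [0.586436 + 0.121376] / 0.400804 = 1.765980
d₂ = d₁ − σ√T = 1.765980 − 0.400804 = 1.365176
N(d₁) = 0.961300,  N(d₂) = 0.913901,  e^(−rT) = 0.959777
E₀ = V₀·N(d₁) − D·e^(−rT)·N(d₂)
   = 479.4599·0.961300 − 266.7267·0.959777·0.913901 = 226.947862
B₀ = V₀ − E₀ = 479.4599 − 226.947862 = 252.512038

E0=226.9479 B0=252.5120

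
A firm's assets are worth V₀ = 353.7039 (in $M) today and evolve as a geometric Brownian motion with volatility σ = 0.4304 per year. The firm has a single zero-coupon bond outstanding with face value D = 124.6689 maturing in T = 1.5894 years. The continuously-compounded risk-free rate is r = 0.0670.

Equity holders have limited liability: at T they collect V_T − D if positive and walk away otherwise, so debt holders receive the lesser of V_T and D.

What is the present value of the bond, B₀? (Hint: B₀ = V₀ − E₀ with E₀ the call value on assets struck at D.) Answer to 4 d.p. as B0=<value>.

d₁ = [ln(V₀/D) + (r + σ²/2)T] / (σ√T)
   = [ln(353.7039/124.6689) + (0.0670 + 0.5·0.4304²)·1.5894] / (0.4304·√1.5894)
   = [1.042799 + 0.253703] / 0.542611 = 2.389375
d₂ = d₁ − σ√T = 2.389375 − 0.542611 = 1.846764
N(d₁) = 0.991561,  N(d₂) = 0.967609,  e^(−rT) = 0.898984
E₀ = V₀·N(d₁) − D·e^(−rT)·N(d₂)
   = 353.7039·0.991561 − 124.6689·0.898984·0.967609 = 242.273984
B₀ = V₀ − E₀ = 353.7039 − 242.273984 = 111.429916

B0=111.4299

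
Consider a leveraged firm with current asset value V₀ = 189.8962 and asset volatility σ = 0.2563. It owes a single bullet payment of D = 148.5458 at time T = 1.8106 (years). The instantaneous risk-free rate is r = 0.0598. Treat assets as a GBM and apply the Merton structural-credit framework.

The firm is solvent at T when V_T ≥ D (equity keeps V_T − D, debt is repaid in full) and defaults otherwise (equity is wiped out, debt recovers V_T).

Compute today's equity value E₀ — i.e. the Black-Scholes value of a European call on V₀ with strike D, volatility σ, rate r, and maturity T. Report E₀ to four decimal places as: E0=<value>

d₁ = [ln(V₀/D) + (r + σ²/2)T] / (σ√T)
   = [ln(189.8962/148.5458) + (0.0598 + 0.5·0.2563²)·1.8106] / (0.2563·√1.8106)
   = [0.245584 + 0.167743] / 0.344874 = 1.198489
d₂ = d₁ − σ√T = 1.198489 − 0.344874 = 0.853615
N(d₁) = 0.884637,  N(d₂) = 0.803341,  e^(−rT) = 0.897382
E₀ = V₀·N(d₁) − D·e^(−rT)·N(d₂)
   = 189.8962·0.884637 − 148.5458·0.897382·0.803341 = 60.901944

E0=60.9019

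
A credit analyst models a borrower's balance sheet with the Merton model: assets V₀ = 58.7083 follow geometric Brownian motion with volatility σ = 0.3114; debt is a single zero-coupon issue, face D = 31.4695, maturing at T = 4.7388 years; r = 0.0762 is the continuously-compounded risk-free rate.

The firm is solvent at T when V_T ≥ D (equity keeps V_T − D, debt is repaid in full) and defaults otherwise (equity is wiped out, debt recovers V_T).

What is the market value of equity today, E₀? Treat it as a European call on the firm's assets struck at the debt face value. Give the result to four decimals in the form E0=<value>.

E0=37.5385

d₁ = [ln(V₀/D) + (r + σ²/2)T] / (σ√T)
   = [ln(58.7083/31.4695) + (0.0762 + 0.5·0.3114²)·4.7388] / (0.3114·√4.7388)
   = [0.623562 + 0.590857] / 0.677880 = 1.791496
d₂ = d₁ − σ√T = 1.791496 − 0.677880 = 1.113616
N(d₁) = 0.963393,  N(d₂) = 0.867278,  e^(−rT) = 0.696912
E₀ = V₀·N(d₁) − D·e^(−rT)·N(d₂)
   = 58.7083·0.963393 − 31.4695·0.696912·0.867278 = 37.538497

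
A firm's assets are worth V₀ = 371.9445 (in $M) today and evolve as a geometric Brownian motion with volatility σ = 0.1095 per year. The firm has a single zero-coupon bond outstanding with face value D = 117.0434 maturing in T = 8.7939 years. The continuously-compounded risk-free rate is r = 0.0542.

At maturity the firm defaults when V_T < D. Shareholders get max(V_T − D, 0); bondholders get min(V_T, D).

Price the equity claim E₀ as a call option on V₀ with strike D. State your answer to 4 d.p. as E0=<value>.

E0=299.2755

d₁ = [ln(V₀/D) + (r + σ²/2)T] / (σ√T)
   = [ln(371.9445/117.0434) + (0.0542 + 0.5·0.1095²)·8.7939] / (0.1095·√8.7939)
   = [1.156200 + 0.529350] / 0.324717 = 5.190829
d₂ = d₁ − σ√T = 5.190829 − 0.324717 = 4.866112
N(d₁) = 1.000000,  N(d₂) = 0.999999,  e^(−rT) = 0.620873
E₀ = V₀·N(d₁) − D·e^(−rT)·N(d₂)
   = 371.9445·1.000000 − 117.0434·0.620873·0.999999 = 299.275463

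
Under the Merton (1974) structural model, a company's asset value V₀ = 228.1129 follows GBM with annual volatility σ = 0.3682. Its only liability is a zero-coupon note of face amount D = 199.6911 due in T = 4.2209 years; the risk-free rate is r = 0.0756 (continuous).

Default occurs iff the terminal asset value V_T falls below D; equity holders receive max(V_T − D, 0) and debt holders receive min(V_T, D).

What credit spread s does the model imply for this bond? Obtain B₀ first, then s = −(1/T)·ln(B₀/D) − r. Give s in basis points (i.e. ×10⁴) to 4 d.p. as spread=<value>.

spread=397.6567

d₁ = [ln(V₀/D) + (r + σ²/2)T] / (σ√T)
   = [ln(228.1129/199.6911) + (0.0756 + 0.5·0.3682²)·4.2209] / (0.3682·√4.2209)
   = [0.133069 + 0.605216] / 0.756461 = 0.975973
d₂ = d₁ − σ√T = 0.975973 − 0.756461 = 0.219513
N(d₁) = 0.835461,  N(d₂) = 0.586875,  e^(−rT) = 0.726803
E₀ = V₀·N(d₁) − D·e^(−rT)·N(d₂)
   = 228.1129·0.835461 − 199.6911·0.726803·0.586875 = 105.402792
B₀ = V₀ − E₀ = 228.1129 − 105.402792 = 122.710108
spread = −(1/T)·ln(B₀/D) − r = −(1/4.2209)·ln(122.710108/199.6911) − 0.0756 = 0.03976567
in basis points: 0.03976567 × 10⁴ = 397.6567 bp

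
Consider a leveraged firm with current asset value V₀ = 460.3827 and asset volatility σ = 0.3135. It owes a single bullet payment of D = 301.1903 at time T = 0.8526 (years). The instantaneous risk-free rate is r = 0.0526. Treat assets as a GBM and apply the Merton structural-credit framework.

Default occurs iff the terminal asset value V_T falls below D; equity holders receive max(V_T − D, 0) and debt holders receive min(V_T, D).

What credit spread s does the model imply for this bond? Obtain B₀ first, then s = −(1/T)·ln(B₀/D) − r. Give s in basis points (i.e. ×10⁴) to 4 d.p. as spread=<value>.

d₁ = [ln(V₀/D) + (r + σ²/2)T] / (σ√T)
   = [ln(460.3827/301.1903) + (0.0526 + 0.5·0.3135²)·0.8526] / (0.3135·√0.8526)
   = [0.424316 + 0.086744] / 0.289474 = 1.765476
d₂ = d₁ − σ√T = 1.765476 − 0.289474 = 1.476002
N(d₁) = 0.961258,  N(d₂) = 0.930028,  e^(−rT) = 0.956144
E₀ = V₀·N(d₁) − D·e^(−rT)·N(d₂)
   = 460.3827·0.961258 − 301.1903·0.956144·0.930028 = 174.715855
B₀ = V₀ − E₀ = 460.3827 − 174.715855 = 285.666845
spread = −(1/T)·ln(B₀/D) − r = −(1/0.8526)·ln(285.666845/301.1903) − 0.0526 = 0.00946432
in basis points: 0.00946432 × 10⁴ = 94.6432 bp

spread=94.6432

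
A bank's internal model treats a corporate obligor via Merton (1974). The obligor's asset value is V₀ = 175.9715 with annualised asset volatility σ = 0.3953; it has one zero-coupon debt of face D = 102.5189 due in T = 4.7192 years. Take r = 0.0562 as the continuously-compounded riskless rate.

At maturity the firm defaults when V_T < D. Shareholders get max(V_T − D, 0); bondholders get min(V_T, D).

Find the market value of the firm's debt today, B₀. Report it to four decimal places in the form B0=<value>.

B0=69.7026

d₁ = [ln(V₀/D) + (r + σ²/2)T] / (σ√T)
   = [ln(175.9715/102.5189) + (0.0562 + 0.5·0.3953²)·4.7192] / (0.3953·√4.7192)
   = [0.540275 + 0.633935] / 0.858739 = 1.367366
d₂ = d₁ − σ√T = 1.367366 − 0.858739 = 0.508627
N(d₁) = 0.914245,  N(d₂) = 0.694493,  e^(−rT) = 0.767038
E₀ = V₀·N(d₁) − D·e^(−rT)·N(d₂)
   = 175.9715·0.914245 − 102.5189·0.767038·0.694493 = 106.268918
B₀ = V₀ − E₀ = 175.9715 − 106.268918 = 69.702582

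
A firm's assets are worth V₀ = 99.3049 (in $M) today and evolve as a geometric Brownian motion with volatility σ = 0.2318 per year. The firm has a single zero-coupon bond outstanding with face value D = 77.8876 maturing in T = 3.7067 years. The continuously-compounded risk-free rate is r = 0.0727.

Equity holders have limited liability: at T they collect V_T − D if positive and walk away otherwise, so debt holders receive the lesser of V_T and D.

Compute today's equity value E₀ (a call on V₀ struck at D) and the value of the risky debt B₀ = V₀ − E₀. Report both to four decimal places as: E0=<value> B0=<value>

d₁ = [ln(V₀/D) + (r + σ²/2)T] / (σ√T)
   = [ln(99.3049/77.8876) + (0.0727 + 0.5·0.2318²)·3.7067] / (0.2318·√3.7067)
   = [0.242928 + 0.369060] / 0.446280 = 1.371310
d₂ = d₁ − σ√T = 1.371310 − 0.446280 = 0.925031
N(d₁) = 0.914861,  N(d₂) = 0.822525,  e^(−rT) = 0.763779
E₀ = V₀·N(d₁) − D·e^(−rT)·N(d₂)
   = 99.3049·0.914861 − 77.8876·0.763779·0.822525 = 41.919064
B₀ = V₀ − E₀ = 99.3049 − 41.919064 = 57.385836

E0=41.9191 B0=57.3858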